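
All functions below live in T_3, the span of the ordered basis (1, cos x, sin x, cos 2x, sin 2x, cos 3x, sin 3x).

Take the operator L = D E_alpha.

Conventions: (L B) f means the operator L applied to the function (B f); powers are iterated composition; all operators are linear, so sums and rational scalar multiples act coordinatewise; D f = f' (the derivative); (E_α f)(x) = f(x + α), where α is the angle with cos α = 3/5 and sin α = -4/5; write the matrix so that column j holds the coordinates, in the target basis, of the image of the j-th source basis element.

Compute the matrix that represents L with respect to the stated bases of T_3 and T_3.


the matrix is [[0, 0, 0, 0, 0, 0, 0]; [0, 4/5, 3/5, 0, 0, 0, 0]; [0, -3/5, 4/5, 0, 0, 0, 0]; [0, 0, 0, 48/25, -14/25, 0, 0]; [0, 0, 0, 14/25, 48/25, 0, 0]; [0, 0, 0, 0, 0, 132/125, -351/125]; [0, 0, 0, 0, 0, 351/125, 132/125]] (rows listed top to bottom)

image of 1: 0
image of cos x: (4/5)cos x - (3/5)sin x
image of sin x: (3/5)cos x + (4/5)sin x
image of cos 2x: (48/25)cos 2x + (14/25)sin 2x
image of sin 2x: -(14/25)cos 2x + (48/25)sin 2x
image of cos 3x: (132/125)cos 3x + (351/125)sin 3x
image of sin 3x: -(351/125)cos 3x + (132/125)sin 3x
each image's coordinates form column j of the matrix


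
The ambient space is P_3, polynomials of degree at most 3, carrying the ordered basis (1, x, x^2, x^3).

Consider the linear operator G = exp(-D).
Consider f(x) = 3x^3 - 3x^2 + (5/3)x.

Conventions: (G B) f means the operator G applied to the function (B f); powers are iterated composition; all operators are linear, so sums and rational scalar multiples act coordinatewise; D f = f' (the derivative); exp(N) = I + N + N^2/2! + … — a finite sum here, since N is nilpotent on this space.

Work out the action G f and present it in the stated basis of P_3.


the result is g(x) = 3x^3 - 12x^2 + (50/3)x - 23/3

order-1 term: -9x^2 + 6x - 5/3
order-2 term: 9x - 3
order-3 term: -3
the series for exp(-D) f terminates at order 3
exp(-D) f = 3x^3 - 12x^2 + (50/3)x - 23/3


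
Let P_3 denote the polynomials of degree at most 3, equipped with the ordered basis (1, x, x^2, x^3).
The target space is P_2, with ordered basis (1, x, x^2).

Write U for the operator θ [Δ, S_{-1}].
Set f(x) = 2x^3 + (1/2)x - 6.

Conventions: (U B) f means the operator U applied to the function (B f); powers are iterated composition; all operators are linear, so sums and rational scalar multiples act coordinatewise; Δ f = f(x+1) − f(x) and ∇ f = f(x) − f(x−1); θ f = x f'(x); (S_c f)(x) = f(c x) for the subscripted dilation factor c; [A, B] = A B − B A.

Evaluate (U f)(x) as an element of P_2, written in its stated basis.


S_{-1} f = -2x^3 - (1/2)x - 6
Δ S_{-1} f = -6x^2 - 6x - 5/2
Δ f = 6x^2 + 6x + 5/2
S_{-1} Δ f = 6x^2 - 6x + 5/2
[Δ, S_{-1}] f = -12x^2 - 5
θ [Δ, S_{-1}] f = -24x^2

the image equals g(x) = -24x^2


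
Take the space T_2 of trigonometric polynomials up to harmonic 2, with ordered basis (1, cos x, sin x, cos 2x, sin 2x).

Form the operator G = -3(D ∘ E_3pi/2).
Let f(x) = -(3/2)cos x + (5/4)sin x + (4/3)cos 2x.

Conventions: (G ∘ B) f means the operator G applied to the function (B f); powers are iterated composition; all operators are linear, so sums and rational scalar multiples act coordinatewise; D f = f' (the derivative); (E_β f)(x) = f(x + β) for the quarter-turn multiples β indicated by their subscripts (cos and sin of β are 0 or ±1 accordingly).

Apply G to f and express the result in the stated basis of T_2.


the image equals g(x) = (9/2)cos x - (15/4)sin x - 8sin 2x

E_3pi/2 f = -(5/4)cos x - (3/2)sin x - (4/3)cos 2x
D E_3pi/2 f = -(3/2)cos x + (5/4)sin x + (8/3)sin 2x
(-3(D ∘ E_3pi/2)) f = (9/2)cos x - (15/4)sin x - 8sin 2x


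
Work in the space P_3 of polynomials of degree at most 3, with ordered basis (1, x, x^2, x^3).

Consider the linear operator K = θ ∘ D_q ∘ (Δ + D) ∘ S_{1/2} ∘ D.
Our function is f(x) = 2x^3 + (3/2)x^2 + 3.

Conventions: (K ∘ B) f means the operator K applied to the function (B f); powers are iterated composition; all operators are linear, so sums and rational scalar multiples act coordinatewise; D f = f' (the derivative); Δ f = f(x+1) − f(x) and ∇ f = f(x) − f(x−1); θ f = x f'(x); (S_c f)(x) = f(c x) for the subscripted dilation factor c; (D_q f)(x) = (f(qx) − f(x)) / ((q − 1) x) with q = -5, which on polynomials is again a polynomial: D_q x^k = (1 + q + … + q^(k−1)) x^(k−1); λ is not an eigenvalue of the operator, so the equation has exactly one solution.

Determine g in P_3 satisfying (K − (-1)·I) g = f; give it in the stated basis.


the result is g(x) = 2x^3 + (3/2)x^2 + 3

write g with unknown coordinates in the stated basis and equate coefficients in (K − (-1)·I) g = f
solving from the highest basis element down gives g = 2x^3 + (3/2)x^2 + 3
check: K g = 0
so K g − (-1)·g = 2x^3 + (3/2)x^2 + 3 = f ✓


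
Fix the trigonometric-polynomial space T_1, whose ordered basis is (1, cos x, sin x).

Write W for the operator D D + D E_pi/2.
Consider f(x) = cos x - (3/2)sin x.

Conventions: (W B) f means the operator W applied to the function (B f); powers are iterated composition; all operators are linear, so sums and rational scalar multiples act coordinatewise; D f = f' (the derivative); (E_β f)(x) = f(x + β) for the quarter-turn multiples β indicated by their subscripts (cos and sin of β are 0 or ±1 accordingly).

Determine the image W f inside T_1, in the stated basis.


the image equals g(x) = -2cos x + 3sin x

D f = -(3/2)cos x - sin x
D D f = -cos x + (3/2)sin x
E_pi/2 f = -(3/2)cos x - sin x
D E_pi/2 f = -cos x + (3/2)sin x
(D D + D E_pi/2) f = -2cos x + 3sin x


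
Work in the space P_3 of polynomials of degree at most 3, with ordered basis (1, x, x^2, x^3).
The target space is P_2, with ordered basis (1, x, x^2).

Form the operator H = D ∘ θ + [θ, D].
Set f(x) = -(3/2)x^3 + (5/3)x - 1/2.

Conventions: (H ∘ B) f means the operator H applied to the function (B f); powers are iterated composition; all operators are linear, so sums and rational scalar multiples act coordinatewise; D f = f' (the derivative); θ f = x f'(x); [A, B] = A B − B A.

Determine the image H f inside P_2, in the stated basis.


the result is g(x) = -9x^2

θ f = -(9/2)x^3 + (5/3)x
D θ f = -(27/2)x^2 + 5/3
D f = -(9/2)x^2 + 5/3
θ D f = -9x^2
θ f = -(9/2)x^3 + (5/3)x
D θ f = -(27/2)x^2 + 5/3
[θ, D] f = (9/2)x^2 - 5/3
(D ∘ θ + [θ, D]) f = -9x^2


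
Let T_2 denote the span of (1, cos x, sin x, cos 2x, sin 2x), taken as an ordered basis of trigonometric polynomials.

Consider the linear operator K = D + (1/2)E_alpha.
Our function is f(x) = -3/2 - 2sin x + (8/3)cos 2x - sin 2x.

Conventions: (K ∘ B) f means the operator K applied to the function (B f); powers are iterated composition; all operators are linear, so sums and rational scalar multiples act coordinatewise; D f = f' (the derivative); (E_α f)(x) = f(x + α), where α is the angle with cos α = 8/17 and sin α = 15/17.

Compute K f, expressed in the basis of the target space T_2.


the image equals g(x) = -3/4 - (49/17)cos x - (8/17)sin x - (2738/867)cos 2x - (10685/1734)sin 2x

D f = -2cos x - 2cos 2x - (16/3)sin 2x
E_alpha f = -3/2 - (30/17)cos x - (16/17)sin x - (2008/867)cos 2x - (479/289)sin 2x
((1/2)E_alpha) f = -3/4 - (15/17)cos x - (8/17)sin x - (1004/867)cos 2x - (479/578)sin 2x
(D + (1/2)E_alpha) f = -3/4 - (49/17)cos x - (8/17)sin x - (2738/867)cos 2x - (10685/1734)sin 2x


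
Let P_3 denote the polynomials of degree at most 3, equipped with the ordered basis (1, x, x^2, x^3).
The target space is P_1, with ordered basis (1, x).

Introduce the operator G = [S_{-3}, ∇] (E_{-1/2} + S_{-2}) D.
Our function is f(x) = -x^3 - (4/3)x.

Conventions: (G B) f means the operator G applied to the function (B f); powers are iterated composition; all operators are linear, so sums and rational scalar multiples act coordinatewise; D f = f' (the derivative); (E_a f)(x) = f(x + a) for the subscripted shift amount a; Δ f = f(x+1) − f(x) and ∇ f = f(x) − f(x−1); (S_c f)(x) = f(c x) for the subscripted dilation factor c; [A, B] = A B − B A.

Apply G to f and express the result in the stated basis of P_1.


the result is g(x) = 360x - 108

D f = -3x^2 - 4/3
E_{-1/2} D f = -3x^2 + 3x - 25/12
S_{-2} D f = -12x^2 - 4/3
(E_{-1/2} + S_{-2}) D f = -15x^2 + 3x - 41/12
∇ (E_{-1/2} + S_{-2}) D f = -30x + 18
S_{-3} ∇ (E_{-1/2} + S_{-2}) D f = 90x + 18
S_{-3} (E_{-1/2} + S_{-2}) D f = -135x^2 - 9x - 41/12
∇ S_{-3} (E_{-1/2} + S_{-2}) D f = -270x + 126
[S_{-3}, ∇] (E_{-1/2} + S_{-2}) D f = 360x - 108


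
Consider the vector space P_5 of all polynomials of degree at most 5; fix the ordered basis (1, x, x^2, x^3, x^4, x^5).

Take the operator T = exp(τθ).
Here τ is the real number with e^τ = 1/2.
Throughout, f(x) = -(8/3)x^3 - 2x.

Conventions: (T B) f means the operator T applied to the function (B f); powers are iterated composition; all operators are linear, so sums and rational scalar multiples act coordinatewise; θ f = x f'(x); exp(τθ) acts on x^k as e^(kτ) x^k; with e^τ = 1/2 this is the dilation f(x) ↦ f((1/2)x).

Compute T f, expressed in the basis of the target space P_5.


g(x) = -(1/3)x^3 - x

exp(τθ) x^k = e^(kτ) x^k; with e^τ = 1/2 this sends x^k to (1/2)^k x^k
x ↦ 1/2 x
x^3 ↦ 1/8 x^3
applying this coordinatewise to f: exp(τθ) f = -(1/3)x^3 - x


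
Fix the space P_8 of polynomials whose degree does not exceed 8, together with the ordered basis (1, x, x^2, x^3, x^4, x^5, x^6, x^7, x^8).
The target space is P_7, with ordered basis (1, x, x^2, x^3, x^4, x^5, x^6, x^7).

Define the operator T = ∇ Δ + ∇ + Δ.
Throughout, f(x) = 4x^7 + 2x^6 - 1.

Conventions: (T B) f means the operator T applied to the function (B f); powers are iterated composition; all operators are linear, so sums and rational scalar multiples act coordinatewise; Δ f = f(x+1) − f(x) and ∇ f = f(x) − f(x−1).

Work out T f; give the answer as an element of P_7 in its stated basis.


the result is g(x) = 56x^6 + 192x^5 + 340x^4 + 360x^3 + 228x^2 + 80x + 12

Δ f = 28x^6 + 96x^5 + 170x^4 + 180x^3 + 114x^2 + 40x + 6
∇ Δ f = 168x^5 + 60x^4 + 280x^3 + 60x^2 + 56x + 4
∇ f = 28x^6 - 72x^5 + 110x^4 - 100x^3 + 54x^2 - 16x + 2
Δ f = 28x^6 + 96x^5 + 170x^4 + 180x^3 + 114x^2 + 40x + 6
(∇ Δ + ∇ + Δ) f = 56x^6 + 192x^5 + 340x^4 + 360x^3 + 228x^2 + 80x + 12


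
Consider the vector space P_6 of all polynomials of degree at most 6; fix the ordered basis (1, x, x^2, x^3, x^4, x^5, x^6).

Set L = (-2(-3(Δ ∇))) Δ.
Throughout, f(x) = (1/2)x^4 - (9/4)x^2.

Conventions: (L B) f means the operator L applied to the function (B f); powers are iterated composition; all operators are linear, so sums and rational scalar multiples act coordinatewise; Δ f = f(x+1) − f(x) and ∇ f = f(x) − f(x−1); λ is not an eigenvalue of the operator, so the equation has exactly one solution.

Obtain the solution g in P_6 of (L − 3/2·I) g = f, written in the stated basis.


g(x) = -(1/3)x^4 + (3/2)x^2 - 32x - 16

write g with unknown coordinates in the stated basis and equate coefficients in (L − 3/2·I) g = f
solving from the highest basis element down gives g = -(1/3)x^4 + (3/2)x^2 - 32x - 16
check: L g = -48x - 24
so L g − 3/2·g = (1/2)x^4 - (9/4)x^2 = f ✓


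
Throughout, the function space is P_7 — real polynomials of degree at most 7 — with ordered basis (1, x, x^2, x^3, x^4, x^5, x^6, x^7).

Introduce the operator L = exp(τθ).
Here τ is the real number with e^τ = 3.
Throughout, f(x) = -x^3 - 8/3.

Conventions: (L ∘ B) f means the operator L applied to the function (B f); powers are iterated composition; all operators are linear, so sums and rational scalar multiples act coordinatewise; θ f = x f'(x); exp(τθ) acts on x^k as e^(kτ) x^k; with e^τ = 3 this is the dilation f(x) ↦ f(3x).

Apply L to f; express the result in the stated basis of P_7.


the image equals g(x) = -27x^3 - 8/3

exp(τθ) x^k = e^(kτ) x^k; with e^τ = 3 this sends x^k to 3^k x^k
x^3 ↦ 27 x^3
applying this coordinatewise to f: exp(τθ) f = -27x^3 - 8/3


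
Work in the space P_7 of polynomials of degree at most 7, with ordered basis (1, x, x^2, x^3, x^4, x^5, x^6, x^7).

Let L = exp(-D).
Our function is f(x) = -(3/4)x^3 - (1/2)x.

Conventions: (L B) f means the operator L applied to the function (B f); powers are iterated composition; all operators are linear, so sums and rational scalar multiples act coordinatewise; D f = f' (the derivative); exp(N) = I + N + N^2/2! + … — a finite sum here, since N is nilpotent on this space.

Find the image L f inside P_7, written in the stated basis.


the image equals g(x) = -(3/4)x^3 + (9/4)x^2 - (11/4)x + 5/4

order-1 term: (9/4)x^2 + 1/2
order-2 term: -(9/4)x
order-3 term: 3/4
the series for exp(-D) f terminates at order 3
exp(-D) f = -(3/4)x^3 + (9/4)x^2 - (11/4)x + 5/4


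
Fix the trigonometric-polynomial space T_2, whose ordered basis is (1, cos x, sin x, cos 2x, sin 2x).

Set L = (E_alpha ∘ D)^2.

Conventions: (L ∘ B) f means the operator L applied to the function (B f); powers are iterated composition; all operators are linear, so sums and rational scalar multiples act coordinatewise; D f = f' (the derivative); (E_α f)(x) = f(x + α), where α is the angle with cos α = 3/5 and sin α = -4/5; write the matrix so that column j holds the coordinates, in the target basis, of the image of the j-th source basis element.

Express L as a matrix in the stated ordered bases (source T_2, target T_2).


image of 1: 0
image of cos x: (7/25)cos x - (24/25)sin x
image of sin x: (24/25)cos x + (7/25)sin x
image of cos 2x: (2108/625)cos 2x + (1344/625)sin 2x
image of sin 2x: -(1344/625)cos 2x + (2108/625)sin 2x
each image's coordinates form column j of the matrix

the matrix is [[0, 0, 0, 0, 0]; [0, 7/25, 24/25, 0, 0]; [0, -24/25, 7/25, 0, 0]; [0, 0, 0, 2108/625, -1344/625]; [0, 0, 0, 1344/625, 2108/625]] (rows listed top to bottom)


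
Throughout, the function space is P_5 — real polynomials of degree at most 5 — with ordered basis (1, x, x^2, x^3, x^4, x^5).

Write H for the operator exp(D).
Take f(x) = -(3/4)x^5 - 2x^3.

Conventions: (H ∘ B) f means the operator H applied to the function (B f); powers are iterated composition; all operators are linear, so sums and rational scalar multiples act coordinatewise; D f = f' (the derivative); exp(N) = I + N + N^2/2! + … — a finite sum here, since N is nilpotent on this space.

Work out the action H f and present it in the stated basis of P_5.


order-1 term: -(15/4)x^4 - 6x^2
order-2 term: -(15/2)x^3 - 6x
order-3 term: -(15/2)x^2 - 2
order-4 term: -(15/4)x
order-5 term: -3/4
the series for exp(D) f terminates at order 5
exp(D) f = -(3/4)x^5 - (15/4)x^4 - (19/2)x^3 - (27/2)x^2 - (39/4)x - 11/4

g(x) = -(3/4)x^5 - (15/4)x^4 - (19/2)x^3 - (27/2)x^2 - (39/4)x - 11/4


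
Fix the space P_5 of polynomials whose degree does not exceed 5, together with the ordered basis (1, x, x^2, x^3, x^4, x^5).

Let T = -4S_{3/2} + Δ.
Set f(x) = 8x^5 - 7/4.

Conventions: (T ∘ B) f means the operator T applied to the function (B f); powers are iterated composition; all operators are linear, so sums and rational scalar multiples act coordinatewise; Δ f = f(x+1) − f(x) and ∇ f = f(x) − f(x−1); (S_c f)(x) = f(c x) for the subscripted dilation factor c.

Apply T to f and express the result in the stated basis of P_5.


g(x) = -243x^5 + 40x^4 + 80x^3 + 80x^2 + 40x + 15

S_{3/2} f = (243/4)x^5 - 7/4
(-4S_{3/2}) f = -243x^5 + 7
Δ f = 40x^4 + 80x^3 + 80x^2 + 40x + 8
(-4S_{3/2} + Δ) f = -243x^5 + 40x^4 + 80x^3 + 80x^2 + 40x + 15


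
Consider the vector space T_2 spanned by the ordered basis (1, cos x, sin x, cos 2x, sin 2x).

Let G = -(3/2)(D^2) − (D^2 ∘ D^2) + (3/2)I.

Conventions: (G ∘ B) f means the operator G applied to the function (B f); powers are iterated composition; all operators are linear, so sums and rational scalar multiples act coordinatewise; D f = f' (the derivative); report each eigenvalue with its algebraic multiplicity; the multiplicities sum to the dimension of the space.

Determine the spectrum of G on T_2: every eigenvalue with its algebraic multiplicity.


λ = -17/2 (multiplicity 2), λ = 3/2 (multiplicity 1), λ = 2 (multiplicity 2)

image of 1: 3/2
image of cos x: 2cos x
image of sin x: 2sin x
image of cos 2x: -(17/2)cos 2x
image of sin 2x: -(17/2)sin 2x
the matrix is diagonal; its diagonal is (3/2, 2, 2, -17/2, -17/2)
for a triangular matrix the eigenvalues are the diagonal entries, with algebraic multiplicity their repetition count


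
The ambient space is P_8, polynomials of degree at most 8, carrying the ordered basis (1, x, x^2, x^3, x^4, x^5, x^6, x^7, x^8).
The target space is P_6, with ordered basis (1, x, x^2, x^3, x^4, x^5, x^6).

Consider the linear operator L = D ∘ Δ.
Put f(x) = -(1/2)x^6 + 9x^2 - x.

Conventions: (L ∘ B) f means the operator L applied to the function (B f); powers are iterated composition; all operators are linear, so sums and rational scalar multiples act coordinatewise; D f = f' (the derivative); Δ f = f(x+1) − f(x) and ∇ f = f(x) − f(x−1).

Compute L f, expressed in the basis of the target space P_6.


Δ f = -3x^5 - (15/2)x^4 - 10x^3 - (15/2)x^2 + 15x + 15/2
D Δ f = -15x^4 - 30x^3 - 30x^2 - 15x + 15

g(x) = -15x^4 - 30x^3 - 30x^2 - 15x + 15


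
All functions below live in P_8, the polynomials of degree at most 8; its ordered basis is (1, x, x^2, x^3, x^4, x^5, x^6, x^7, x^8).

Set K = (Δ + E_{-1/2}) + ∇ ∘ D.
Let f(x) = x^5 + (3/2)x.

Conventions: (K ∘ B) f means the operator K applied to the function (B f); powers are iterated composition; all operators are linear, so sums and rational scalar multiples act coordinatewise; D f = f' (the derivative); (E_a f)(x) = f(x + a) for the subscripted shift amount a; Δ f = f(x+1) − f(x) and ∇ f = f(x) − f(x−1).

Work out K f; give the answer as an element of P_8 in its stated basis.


Δ f = 5x^4 + 10x^3 + 10x^2 + 5x + 5/2
E_{-1/2} f = x^5 - (5/2)x^4 + (5/2)x^3 - (5/4)x^2 + (29/16)x - 25/32
(Δ + E_{-1/2}) f = x^5 + (5/2)x^4 + (25/2)x^3 + (35/4)x^2 + (109/16)x + 55/32
D f = 5x^4 + 3/2
∇ D f = 20x^3 - 30x^2 + 20x - 5
((Δ + E_{-1/2}) + ∇ ∘ D) f = x^5 + (5/2)x^4 + (65/2)x^3 - (85/4)x^2 + (429/16)x - 105/32

g(x) = x^5 + (5/2)x^4 + (65/2)x^3 - (85/4)x^2 + (429/16)x - 105/32


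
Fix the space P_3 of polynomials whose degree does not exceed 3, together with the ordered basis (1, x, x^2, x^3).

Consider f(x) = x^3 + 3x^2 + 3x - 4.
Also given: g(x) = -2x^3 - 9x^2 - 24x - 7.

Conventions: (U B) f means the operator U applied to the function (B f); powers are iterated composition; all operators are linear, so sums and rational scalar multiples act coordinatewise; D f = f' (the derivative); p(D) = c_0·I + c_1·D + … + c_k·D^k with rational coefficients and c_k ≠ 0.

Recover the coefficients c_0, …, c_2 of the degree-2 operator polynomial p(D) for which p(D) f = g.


p(D) = -2·I − D − 2·D^2, i.e. c_0 = -2, c_1 = -1, c_2 = -2

D^0 f = x^3 + 3x^2 + 3x - 4
D^1 f = 3x^2 + 6x + 3
D^2 f = 6x + 6
matching coefficients of g against c_0 f + c_1 Df + … from the top degree down determines the c_i
solution: c_0 = -2, c_1 = -1, c_2 = -2


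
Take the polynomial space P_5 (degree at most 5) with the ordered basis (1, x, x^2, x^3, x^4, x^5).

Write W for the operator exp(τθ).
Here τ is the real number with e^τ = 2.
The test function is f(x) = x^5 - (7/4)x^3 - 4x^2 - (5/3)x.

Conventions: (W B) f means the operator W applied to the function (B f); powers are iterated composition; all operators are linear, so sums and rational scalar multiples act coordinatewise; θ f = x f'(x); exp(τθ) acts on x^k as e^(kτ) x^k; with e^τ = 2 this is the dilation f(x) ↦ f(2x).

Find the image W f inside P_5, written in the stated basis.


exp(τθ) x^k = e^(kτ) x^k; with e^τ = 2 this sends x^k to 2^k x^k
x ↦ 2 x
x^2 ↦ 4 x^2
x^3 ↦ 8 x^3
x^5 ↦ 32 x^5
applying this coordinatewise to f: exp(τθ) f = 32x^5 - 14x^3 - 16x^2 - (10/3)x

the result is g(x) = 32x^5 - 14x^3 - 16x^2 - (10/3)x


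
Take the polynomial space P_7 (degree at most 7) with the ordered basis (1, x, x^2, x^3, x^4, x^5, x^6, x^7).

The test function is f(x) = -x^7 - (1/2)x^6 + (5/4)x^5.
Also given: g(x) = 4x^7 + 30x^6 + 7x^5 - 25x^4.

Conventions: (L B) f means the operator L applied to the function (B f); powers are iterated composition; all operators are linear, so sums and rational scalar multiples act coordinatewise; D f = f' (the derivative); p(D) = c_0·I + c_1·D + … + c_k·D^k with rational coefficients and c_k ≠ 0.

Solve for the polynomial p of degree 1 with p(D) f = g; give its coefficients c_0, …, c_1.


c_0 = -4, c_1 = -4

D^0 f = -x^7 - (1/2)x^6 + (5/4)x^5
D^1 f = -7x^6 - 3x^5 + (25/4)x^4
matching coefficients of g against c_0 f + c_1 Df + … from the top degree down determines the c_i
solution: c_0 = -4, c_1 = -4


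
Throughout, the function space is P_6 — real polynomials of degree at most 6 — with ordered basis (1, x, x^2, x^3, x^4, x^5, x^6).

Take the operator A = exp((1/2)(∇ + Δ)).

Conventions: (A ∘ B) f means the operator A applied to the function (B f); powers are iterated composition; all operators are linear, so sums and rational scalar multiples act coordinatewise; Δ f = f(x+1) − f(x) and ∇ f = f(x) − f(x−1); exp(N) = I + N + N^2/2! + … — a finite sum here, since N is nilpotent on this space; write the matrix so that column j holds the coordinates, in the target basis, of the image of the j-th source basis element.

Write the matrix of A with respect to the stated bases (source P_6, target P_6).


the matrix is [[1, 1, 1, 2, 5, 12, 37]; [0, 1, 2, 3, 8, 25, 72]; [0, 0, 1, 3, 6, 20, 75]; [0, 0, 0, 1, 4, 10, 40]; [0, 0, 0, 0, 1, 5, 15]; [0, 0, 0, 0, 0, 1, 6]; [0, 0, 0, 0, 0, 0, 1]] (rows listed top to bottom)

image of 1: 1
image of x: x + 1
image of x^2: x^2 + 2x + 1
image of x^3: x^3 + 3x^2 + 3x + 2
image of x^4: x^4 + 4x^3 + 6x^2 + 8x + 5
image of x^5: x^5 + 5x^4 + 10x^3 + 20x^2 + 25x + 12
image of x^6: x^6 + 6x^5 + 15x^4 + 40x^3 + 75x^2 + 72x + 37
each image's coordinates form column j of the matrix


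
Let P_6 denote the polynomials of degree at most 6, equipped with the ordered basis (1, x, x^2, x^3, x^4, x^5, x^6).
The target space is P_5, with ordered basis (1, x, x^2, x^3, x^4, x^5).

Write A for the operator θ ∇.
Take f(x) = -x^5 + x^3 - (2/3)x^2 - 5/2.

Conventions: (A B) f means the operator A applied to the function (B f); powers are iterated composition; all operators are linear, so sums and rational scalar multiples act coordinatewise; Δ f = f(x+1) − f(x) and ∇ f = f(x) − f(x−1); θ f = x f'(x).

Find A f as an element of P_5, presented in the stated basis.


∇ f = -5x^4 + 10x^3 - 7x^2 + (2/3)x + 2/3
θ ∇ f = -20x^4 + 30x^3 - 14x^2 + (2/3)x

the result is g(x) = -20x^4 + 30x^3 - 14x^2 + (2/3)x


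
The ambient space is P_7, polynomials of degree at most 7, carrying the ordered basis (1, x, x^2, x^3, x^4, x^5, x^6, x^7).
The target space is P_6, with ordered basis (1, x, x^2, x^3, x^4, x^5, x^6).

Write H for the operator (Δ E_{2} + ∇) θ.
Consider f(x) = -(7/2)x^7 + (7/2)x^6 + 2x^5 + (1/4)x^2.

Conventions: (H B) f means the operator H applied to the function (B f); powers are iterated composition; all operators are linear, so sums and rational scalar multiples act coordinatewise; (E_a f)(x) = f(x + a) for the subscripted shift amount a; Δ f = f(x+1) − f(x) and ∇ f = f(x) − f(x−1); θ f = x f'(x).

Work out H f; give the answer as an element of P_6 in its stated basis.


the image equals g(x) = -343x^6 - 1806x^5 - 15790x^4 - 46080x^3 - 86914x^2 - 83962x - 34404

θ f = -(49/2)x^7 + 21x^6 + 10x^5 + (1/2)x^2
E_{2} θ f = -(49/2)x^7 - 322x^6 - 1796x^5 - 5500x^4 - 9960x^3 - (21247/2)x^2 - 6142x - 1470
Δ E_{2} θ f = -(343/2)x^6 - (4893/2)x^5 - (29335/2)x^4 - (94515/2)x^3 - (172369/2)x^2 - (168421/2)x - 34368
∇ θ f = -(343/2)x^6 + (1281/2)x^5 - (2245/2)x^4 + (2355/2)x^3 - (1459/2)x^2 + (497/2)x - 36
(Δ E_{2} + ∇) θ f = -343x^6 - 1806x^5 - 15790x^4 - 46080x^3 - 86914x^2 - 83962x - 34404


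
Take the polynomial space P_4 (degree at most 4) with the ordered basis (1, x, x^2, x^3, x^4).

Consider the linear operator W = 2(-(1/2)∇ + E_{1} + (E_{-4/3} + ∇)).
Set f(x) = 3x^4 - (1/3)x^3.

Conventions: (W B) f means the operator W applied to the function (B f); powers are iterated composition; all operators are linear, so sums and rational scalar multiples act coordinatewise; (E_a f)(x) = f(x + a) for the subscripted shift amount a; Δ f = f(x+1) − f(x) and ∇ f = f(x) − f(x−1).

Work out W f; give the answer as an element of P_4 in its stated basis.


the result is g(x) = 12x^4 + (8/3)x^3 + (245/3)x^2 - (229/9)x + 1826/81

∇ f = 12x^3 - 19x^2 + 13x - 10/3
(-(1/2)∇) f = -6x^3 + (19/2)x^2 - (13/2)x + 5/3
E_{1} f = 3x^4 + (35/3)x^3 + 17x^2 + 11x + 8/3
E_{-4/3} f = 3x^4 - (49/3)x^3 + (100/3)x^2 - (272/9)x + 832/81
∇ f = 12x^3 - 19x^2 + 13x - 10/3
(E_{-4/3} + ∇) f = 3x^4 - (13/3)x^3 + (43/3)x^2 - (155/9)x + 562/81
(-(1/2)∇ + E_{1} + (E_{-4/3} + ∇)) f = 6x^4 + (4/3)x^3 + (245/6)x^2 - (229/18)x + 913/81
(2(-(1/2)∇ + E_{1} + (E_{-4/3} + ∇))) f = 12x^4 + (8/3)x^3 + (245/3)x^2 - (229/9)x + 1826/81


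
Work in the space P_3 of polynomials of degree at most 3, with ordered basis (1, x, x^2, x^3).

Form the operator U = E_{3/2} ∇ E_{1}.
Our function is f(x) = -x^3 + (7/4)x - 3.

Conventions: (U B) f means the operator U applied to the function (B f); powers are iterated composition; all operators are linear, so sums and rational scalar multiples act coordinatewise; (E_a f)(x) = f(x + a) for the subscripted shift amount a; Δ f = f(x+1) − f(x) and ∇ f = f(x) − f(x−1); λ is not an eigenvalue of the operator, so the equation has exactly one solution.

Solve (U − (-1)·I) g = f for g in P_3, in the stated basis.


g(x) = -x^3 + 3x^2 + (31/4)x - 21/2

write g with unknown coordinates in the stated basis and equate coefficients in (U − (-1)·I) g = f
solving from the highest basis element down gives g = -x^3 + 3x^2 + (31/4)x - 21/2
check: U g = -3x^2 - 6x + 15/2
so U g − (-1)·g = -x^3 + (7/4)x - 3 = f ✓


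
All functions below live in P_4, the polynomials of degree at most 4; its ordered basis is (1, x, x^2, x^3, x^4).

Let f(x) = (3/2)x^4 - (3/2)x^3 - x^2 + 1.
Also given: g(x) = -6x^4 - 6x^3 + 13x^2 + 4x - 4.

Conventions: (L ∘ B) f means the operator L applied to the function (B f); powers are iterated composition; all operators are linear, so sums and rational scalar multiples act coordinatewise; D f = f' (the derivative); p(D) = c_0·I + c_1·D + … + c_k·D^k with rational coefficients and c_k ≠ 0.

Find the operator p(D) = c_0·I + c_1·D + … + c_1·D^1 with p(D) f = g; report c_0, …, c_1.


c_0 = -4, c_1 = -2

D^0 f = (3/2)x^4 - (3/2)x^3 - x^2 + 1
D^1 f = 6x^3 - (9/2)x^2 - 2x
matching coefficients of g against c_0 f + c_1 Df + … from the top degree down determines the c_i
solution: c_0 = -4, c_1 = -2


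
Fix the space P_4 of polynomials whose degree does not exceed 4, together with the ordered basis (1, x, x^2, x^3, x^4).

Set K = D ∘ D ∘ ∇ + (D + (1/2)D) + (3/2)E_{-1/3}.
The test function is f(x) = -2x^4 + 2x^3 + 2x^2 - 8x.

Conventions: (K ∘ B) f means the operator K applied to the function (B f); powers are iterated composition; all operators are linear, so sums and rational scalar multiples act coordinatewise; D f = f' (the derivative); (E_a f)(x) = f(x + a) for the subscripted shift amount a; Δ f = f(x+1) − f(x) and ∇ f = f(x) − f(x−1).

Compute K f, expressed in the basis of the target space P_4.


∇ f = -8x^3 + 18x^2 - 10x - 6
D ∇ f = -24x^2 + 36x - 10
D D ∇ f = -48x + 36
D f = -8x^3 + 6x^2 + 4x - 8
D f = -8x^3 + 6x^2 + 4x - 8
((1/2)D) f = -4x^3 + 3x^2 + 2x - 4
(D + (1/2)D) f = -12x^3 + 9x^2 + 6x - 12
E_{-1/3} f = -2x^4 + (14/3)x^3 - (4/3)x^2 - (226/27)x + 226/81
((3/2)E_{-1/3}) f = -3x^4 + 7x^3 - 2x^2 - (113/9)x + 113/27
(D ∘ D ∘ ∇ + (D + (1/2)D) + (3/2)E_{-1/3}) f = -3x^4 - 5x^3 + 7x^2 - (491/9)x + 761/27

g(x) = -3x^4 - 5x^3 + 7x^2 - (491/9)x + 761/27


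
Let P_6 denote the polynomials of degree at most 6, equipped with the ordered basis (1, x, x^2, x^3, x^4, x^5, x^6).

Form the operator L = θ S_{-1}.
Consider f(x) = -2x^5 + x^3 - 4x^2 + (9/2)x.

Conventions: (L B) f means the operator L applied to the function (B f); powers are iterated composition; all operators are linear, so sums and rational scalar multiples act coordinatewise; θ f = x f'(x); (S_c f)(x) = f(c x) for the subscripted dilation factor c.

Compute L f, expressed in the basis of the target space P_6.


S_{-1} f = 2x^5 - x^3 - 4x^2 - (9/2)x
θ S_{-1} f = 10x^5 - 3x^3 - 8x^2 - (9/2)x

the result is g(x) = 10x^5 - 3x^3 - 8x^2 - (9/2)x


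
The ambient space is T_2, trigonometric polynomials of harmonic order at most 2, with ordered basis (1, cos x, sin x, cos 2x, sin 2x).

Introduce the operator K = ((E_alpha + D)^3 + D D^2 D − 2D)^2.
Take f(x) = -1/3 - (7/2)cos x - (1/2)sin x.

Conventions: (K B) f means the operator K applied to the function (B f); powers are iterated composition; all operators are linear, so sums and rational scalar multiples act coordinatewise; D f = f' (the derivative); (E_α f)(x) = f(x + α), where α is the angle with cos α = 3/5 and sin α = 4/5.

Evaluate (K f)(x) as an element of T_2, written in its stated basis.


the result is g(x) = -1/3 + (24481/1250)cos x + (246167/1250)sin x

E_alpha f = -1/3 - (5/2)cos x + (5/2)sin x
D f = -(1/2)cos x + (7/2)sin x
(E_alpha + D) f = -1/3 - 3cos x + 6sin x
E_alpha (E_alpha + D) f = -1/3 + 3cos x + 6sin x
D (E_alpha + D) f = 6cos x + 3sin x
(E_alpha + D) (E_alpha + D) f = -1/3 + 9cos x + 9sin x
E_alpha (E_alpha + D) (E_alpha + D) f = -1/3 + (63/5)cos x - (9/5)sin x
D (E_alpha + D) (E_alpha + D) f = 9cos x - 9sin x
(E_alpha + D) (E_alpha + D) (E_alpha + D) f = -1/3 + (108/5)cos x - (54/5)sin x
D f = -(1/2)cos x + (7/2)sin x
D D f = (7/2)cos x + (1/2)sin x
D D D f = (1/2)cos x - (7/2)sin x
D D^2 D f = -(7/2)cos x - (1/2)sin x
D f = -(1/2)cos x + (7/2)sin x
(-2D) f = cos x - 7sin x
((E_alpha + D)^3 + D D^2 D − 2D) f = -1/3 + (191/10)cos x - (183/10)sin x
E_alpha ((E_alpha + D)^3 + D D^2 D − 2D) f = -1/3 - (159/50)cos x - (1313/50)sin x
D ((E_alpha + D)^3 + D D^2 D − 2D) f = -(183/10)cos x - (191/10)sin x
(E_alpha + D) ((E_alpha + D)^3 + D D^2 D − 2D) f = -1/3 - (537/25)cos x - (1134/25)sin x
E_alpha (E_alpha + D) ((E_alpha + D)^3 + D D^2 D − 2D) f = -1/3 - (6147/125)cos x - (1254/125)sin x
D (E_alpha + D) ((E_alpha + D)^3 + D D^2 D − 2D) f = -(1134/25)cos x + (537/25)sin x
(E_alpha + D) (E_alpha + D) ((E_alpha + D)^3 + D D^2 D − 2D) f = -1/3 - (11817/125)cos x + (1431/125)sin x
E_alpha (E_alpha + D) (E_alpha + D) ((E_alpha + D)^3 + D D^2 D − 2D) f = -1/3 - (29727/625)cos x + (51561/625)sin x
D (E_alpha + D) (E_alpha + D) ((E_alpha + D)^3 + D D^2 D − 2D) f = (1431/125)cos x + (11817/125)sin x
(E_alpha + D) (E_alpha + D) (E_alpha + D) ((E_alpha + D)^3 + D D^2 D − 2D) f = -1/3 - (22572/625)cos x + (110646/625)sin x
D ((E_alpha + D)^3 + D D^2 D − 2D) f = -(183/10)cos x - (191/10)sin x
D D ((E_alpha + D)^3 + D D^2 D − 2D) f = -(191/10)cos x + (183/10)sin x
D D D ((E_alpha + D)^3 + D D^2 D − 2D) f = (183/10)cos x + (191/10)sin x
D D^2 D ((E_alpha + D)^3 + D D^2 D − 2D) f = (191/10)cos x - (183/10)sin x
D ((E_alpha + D)^3 + D D^2 D − 2D) f = -(183/10)cos x - (191/10)sin x
(-2D) ((E_alpha + D)^3 + D D^2 D − 2D) f = (183/5)cos x + (191/5)sin x
((E_alpha + D)^3 + D D^2 D − 2D) ((E_alpha + D)^3 + D D^2 D − 2D) f = -1/3 + (24481/1250)cos x + (246167/1250)sin x


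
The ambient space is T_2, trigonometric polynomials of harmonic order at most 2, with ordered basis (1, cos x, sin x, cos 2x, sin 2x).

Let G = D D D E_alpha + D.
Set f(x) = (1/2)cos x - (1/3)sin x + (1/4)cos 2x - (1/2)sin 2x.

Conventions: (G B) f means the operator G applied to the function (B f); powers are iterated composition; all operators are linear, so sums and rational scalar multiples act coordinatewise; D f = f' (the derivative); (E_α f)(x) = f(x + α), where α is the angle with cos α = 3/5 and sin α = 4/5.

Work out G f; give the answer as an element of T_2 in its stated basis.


E_alpha f = (1/30)cos x - (3/5)sin x - (11/20)cos 2x - (1/10)sin 2x
D E_alpha f = -(3/5)cos x - (1/30)sin x - (1/5)cos 2x + (11/10)sin 2x
D (D E_alpha) f = -(1/30)cos x + (3/5)sin x + (11/5)cos 2x + (2/5)sin 2x
D D (D E_alpha) f = (3/5)cos x + (1/30)sin x + (4/5)cos 2x - (22/5)sin 2x
D f = -(1/3)cos x - (1/2)sin x - cos 2x - (1/2)sin 2x
(D D D E_alpha + D) f = (4/15)cos x - (7/15)sin x - (1/5)cos 2x - (49/10)sin 2x

the image equals g(x) = (4/15)cos x - (7/15)sin x - (1/5)cos 2x - (49/10)sin 2x


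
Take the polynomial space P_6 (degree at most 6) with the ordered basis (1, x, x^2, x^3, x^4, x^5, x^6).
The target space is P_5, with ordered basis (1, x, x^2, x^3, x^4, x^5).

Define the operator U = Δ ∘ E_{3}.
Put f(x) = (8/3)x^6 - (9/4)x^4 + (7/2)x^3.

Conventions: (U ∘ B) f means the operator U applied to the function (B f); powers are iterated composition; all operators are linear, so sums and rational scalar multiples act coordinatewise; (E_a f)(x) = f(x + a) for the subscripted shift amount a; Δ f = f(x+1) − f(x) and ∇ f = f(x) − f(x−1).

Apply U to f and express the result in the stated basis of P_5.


E_{3} f = (8/3)x^6 + 48x^5 + (1431/4)x^4 + (2833/2)x^3 + 3150x^2 + (7479/2)x + 7425/4
Δ E_{3} f = 16x^5 + 280x^4 + (5893/3)x^3 + 6916x^2 + (24473/2)x + 104573/12

the result is g(x) = 16x^5 + 280x^4 + (5893/3)x^3 + 6916x^2 + (24473/2)x + 104573/12


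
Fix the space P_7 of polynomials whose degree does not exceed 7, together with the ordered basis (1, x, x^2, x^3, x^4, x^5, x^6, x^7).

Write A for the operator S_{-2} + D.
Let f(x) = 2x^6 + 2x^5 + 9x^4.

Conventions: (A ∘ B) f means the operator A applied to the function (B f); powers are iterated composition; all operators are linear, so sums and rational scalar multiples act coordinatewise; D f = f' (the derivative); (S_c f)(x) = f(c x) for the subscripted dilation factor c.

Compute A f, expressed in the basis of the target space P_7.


S_{-2} f = 128x^6 - 64x^5 + 144x^4
D f = 12x^5 + 10x^4 + 36x^3
(S_{-2} + D) f = 128x^6 - 52x^5 + 154x^4 + 36x^3

the image equals g(x) = 128x^6 - 52x^5 + 154x^4 + 36x^3


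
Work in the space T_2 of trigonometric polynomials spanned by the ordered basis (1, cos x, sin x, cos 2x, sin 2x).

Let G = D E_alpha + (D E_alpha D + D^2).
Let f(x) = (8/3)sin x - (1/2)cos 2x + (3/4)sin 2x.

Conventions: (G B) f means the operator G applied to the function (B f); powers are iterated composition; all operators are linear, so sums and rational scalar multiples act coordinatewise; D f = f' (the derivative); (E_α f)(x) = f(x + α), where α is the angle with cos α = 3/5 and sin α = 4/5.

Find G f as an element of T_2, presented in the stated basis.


E_alpha f = (32/15)cos x + (8/5)sin x + (43/50)cos 2x + (27/100)sin 2x
D E_alpha f = (8/5)cos x - (32/15)sin x + (27/50)cos 2x - (43/25)sin 2x
D f = (8/3)cos x + (3/2)cos 2x + sin 2x
E_alpha D f = (8/5)cos x - (32/15)sin x + (27/50)cos 2x - (43/25)sin 2x
D E_alpha D f = -(32/15)cos x - (8/5)sin x - (86/25)cos 2x - (27/25)sin 2x
D f = (8/3)cos x + (3/2)cos 2x + sin 2x
D D f = -(8/3)sin x + 2cos 2x - 3sin 2x
(D E_alpha D + D^2) f = -(32/15)cos x - (64/15)sin x - (36/25)cos 2x - (102/25)sin 2x
(D E_alpha + (D E_alpha D + D^2)) f = -(8/15)cos x - (32/5)sin x - (9/10)cos 2x - (29/5)sin 2x

g(x) = -(8/15)cos x - (32/5)sin x - (9/10)cos 2x - (29/5)sin 2x


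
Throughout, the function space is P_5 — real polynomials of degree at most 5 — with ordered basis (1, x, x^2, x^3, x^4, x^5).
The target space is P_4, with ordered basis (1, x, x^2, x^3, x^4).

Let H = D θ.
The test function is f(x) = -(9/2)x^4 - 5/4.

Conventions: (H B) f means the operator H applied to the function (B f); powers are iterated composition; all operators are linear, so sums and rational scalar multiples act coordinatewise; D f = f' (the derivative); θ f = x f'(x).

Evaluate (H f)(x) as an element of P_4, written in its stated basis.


θ f = -18x^4
D θ f = -72x^3

g(x) = -72x^3


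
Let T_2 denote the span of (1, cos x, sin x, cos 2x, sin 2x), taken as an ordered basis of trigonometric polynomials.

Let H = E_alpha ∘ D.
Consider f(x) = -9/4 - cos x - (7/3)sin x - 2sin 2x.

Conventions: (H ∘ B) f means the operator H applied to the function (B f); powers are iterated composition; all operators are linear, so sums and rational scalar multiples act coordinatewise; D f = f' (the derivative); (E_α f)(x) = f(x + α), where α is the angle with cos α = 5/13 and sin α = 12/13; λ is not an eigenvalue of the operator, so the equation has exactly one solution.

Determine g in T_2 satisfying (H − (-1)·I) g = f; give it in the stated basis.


the image equals g(x) = -9/4 + (16/3)cos x - (11/3)sin x - (476/365)cos 2x + (142/365)sin 2x

write g with unknown coordinates in the stated basis and equate coefficients in (H − (-1)·I) g = f
solving from the highest basis element down gives g = -9/4 + (16/3)cos x - (11/3)sin x - (476/365)cos 2x + (142/365)sin 2x
check: H g = -(19/3)cos x + (4/3)sin x + (476/365)cos 2x - (872/365)sin 2x
so H g − (-1)·g = -9/4 - cos x - (7/3)sin x - 2sin 2x = f ✓


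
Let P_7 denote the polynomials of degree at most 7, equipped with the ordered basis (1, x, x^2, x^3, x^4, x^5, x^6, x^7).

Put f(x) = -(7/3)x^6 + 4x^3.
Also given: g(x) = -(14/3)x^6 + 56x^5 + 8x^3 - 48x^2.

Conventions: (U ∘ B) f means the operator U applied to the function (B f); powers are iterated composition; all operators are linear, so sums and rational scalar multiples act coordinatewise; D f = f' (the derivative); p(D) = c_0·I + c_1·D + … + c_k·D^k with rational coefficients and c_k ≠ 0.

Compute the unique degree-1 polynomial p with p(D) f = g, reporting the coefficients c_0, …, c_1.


D^0 f = -(7/3)x^6 + 4x^3
D^1 f = -14x^5 + 12x^2
matching coefficients of g against c_0 f + c_1 Df + … from the top degree down determines the c_i
solution: c_0 = 2, c_1 = -4

c_0 = 2, c_1 = -4


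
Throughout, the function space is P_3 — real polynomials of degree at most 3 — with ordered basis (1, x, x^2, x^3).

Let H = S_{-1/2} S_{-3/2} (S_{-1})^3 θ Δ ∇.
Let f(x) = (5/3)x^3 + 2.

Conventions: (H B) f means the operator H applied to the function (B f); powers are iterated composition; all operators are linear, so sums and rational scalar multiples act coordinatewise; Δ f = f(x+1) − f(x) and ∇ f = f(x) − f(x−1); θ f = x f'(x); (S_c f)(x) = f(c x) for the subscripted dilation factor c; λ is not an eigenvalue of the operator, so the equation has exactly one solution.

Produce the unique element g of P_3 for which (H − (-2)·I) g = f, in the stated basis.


the result is g(x) = (5/6)x^3 + (15/8)x + 1

write g with unknown coordinates in the stated basis and equate coefficients in (H − (-2)·I) g = f
solving from the highest basis element down gives g = (5/6)x^3 + (15/8)x + 1
check: H g = -(15/4)x
so H g − (-2)·g = (5/3)x^3 + 2 = f ✓


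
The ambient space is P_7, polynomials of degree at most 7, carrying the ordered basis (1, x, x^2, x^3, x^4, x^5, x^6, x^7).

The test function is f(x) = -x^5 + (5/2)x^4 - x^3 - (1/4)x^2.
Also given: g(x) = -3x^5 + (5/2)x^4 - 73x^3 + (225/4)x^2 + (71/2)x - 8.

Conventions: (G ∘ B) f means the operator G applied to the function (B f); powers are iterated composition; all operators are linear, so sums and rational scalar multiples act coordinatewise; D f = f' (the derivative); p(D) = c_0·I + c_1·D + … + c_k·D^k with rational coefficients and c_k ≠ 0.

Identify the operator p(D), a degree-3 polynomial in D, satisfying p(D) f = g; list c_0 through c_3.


p(D) = 3·I + D + 4·D^2 + D^3, i.e. c_0 = 3, c_1 = 1, c_2 = 4, c_3 = 1

D^0 f = -x^5 + (5/2)x^4 - x^3 - (1/4)x^2
D^1 f = -5x^4 + 10x^3 - 3x^2 - (1/2)x
D^2 f = -20x^3 + 30x^2 - 6x - 1/2
D^3 f = -60x^2 + 60x - 6
matching coefficients of g against c_0 f + c_1 Df + … from the top degree down determines the c_i
solution: c_0 = 3, c_1 = 1, c_2 = 4, c_3 = 1


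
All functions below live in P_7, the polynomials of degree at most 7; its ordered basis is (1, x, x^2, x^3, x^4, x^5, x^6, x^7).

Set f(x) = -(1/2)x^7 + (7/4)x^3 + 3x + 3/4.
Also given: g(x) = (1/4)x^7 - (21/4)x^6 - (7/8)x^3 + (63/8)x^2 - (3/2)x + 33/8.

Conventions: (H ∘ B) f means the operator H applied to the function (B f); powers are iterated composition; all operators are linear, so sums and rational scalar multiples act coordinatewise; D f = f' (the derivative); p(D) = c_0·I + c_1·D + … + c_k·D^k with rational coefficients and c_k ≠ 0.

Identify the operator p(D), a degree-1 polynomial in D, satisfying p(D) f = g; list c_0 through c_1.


D^0 f = -(1/2)x^7 + (7/4)x^3 + 3x + 3/4
D^1 f = -(7/2)x^6 + (21/4)x^2 + 3
matching coefficients of g against c_0 f + c_1 Df + … from the top degree down determines the c_i
solution: c_0 = -1/2, c_1 = 3/2

p(D) = -(1/2)·I + (3/2)·D, i.e. c_0 = -1/2, c_1 = 3/2
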